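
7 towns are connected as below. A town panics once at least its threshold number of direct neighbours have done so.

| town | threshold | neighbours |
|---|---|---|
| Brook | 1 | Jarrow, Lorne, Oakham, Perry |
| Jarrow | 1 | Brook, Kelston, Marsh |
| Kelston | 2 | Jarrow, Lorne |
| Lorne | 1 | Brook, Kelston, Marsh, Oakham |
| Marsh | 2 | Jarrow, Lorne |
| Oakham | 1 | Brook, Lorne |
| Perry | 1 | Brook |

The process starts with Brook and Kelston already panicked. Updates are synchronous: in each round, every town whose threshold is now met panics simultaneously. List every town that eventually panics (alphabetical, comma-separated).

Round 1 — Brook, Kelston panic (initial).
Round 2 — checking thresholds:
  Jarrow: 2 of 3 neighbours ≥ 1, panics.
  Lorne: 2 of 4 neighbours ≥ 1, panics.
  Oakham: 1 of 2 neighbours ≥ 1, panics.
  Perry: 1 of 1 neighbours ≥ 1, panics.
Round 3 — checking thresholds:
  Marsh: 2 of 2 neighbours ≥ 2, panics.
Round 4 — no new panics; cascade stops.

Brook, Jarrow, Kelston, Lorne, Marsh, Oakham, Perry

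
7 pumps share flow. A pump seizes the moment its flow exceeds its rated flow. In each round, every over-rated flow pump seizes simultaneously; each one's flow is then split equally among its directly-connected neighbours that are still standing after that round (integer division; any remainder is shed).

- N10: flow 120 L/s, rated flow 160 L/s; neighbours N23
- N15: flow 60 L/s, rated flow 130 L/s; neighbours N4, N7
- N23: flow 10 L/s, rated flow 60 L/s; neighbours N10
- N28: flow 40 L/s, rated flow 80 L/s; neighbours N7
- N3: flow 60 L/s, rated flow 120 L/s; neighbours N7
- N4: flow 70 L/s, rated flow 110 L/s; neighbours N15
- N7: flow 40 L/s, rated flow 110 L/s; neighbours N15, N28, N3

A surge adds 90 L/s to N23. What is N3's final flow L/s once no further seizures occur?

Round 1 — N23 at 100 > 60. N23 seizes.
  N23 sheds 100 L/s to N10: 100 each.
    N10: 120+100 = 220 > 160
Round 2 — N10 seizes.
  N10 sheds 220 L/s: no online neighbours, lost.
No further seizures.

60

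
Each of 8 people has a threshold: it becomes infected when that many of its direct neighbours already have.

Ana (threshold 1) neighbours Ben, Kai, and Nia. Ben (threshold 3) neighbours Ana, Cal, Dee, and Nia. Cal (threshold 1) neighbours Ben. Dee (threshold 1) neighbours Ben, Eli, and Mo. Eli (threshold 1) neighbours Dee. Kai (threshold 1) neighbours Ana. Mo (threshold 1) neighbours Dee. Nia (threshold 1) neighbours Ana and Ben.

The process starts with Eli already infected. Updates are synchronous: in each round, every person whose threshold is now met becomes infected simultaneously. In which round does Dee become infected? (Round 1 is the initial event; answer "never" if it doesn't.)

2

Round 1 — Eli becomes infected (initial).
Round 2 — checking thresholds:
  Dee: 1 of 3 neighbours ≥ 1, becomes infected.
Round 3 — checking thresholds:
  Ben: 1 of 4 neighbours < 3, holds.
  Mo: 1 of 1 neighbours ≥ 1, becomes infected.
Round 4 — no new infections; cascade stops.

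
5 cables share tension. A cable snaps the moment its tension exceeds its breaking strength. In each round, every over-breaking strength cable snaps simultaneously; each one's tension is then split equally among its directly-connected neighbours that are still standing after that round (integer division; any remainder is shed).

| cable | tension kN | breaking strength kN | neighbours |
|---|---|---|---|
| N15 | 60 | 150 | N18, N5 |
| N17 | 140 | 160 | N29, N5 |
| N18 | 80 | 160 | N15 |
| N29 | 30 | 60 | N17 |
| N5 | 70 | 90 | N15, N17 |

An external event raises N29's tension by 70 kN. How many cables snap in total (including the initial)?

5

Round 1 — N29 at 100 > 60. N29 snaps.
  N29 sheds 100 kN to N17: 100 each.
    N17: 140+100 = 240 > 160
Round 2 — N17 snaps.
  N17 sheds 240 kN to N5: 240 each.
    N5: 70+240 = 310 > 90
Round 3 — N5 snaps.
  N5 sheds 310 kN to N15: 310 each.
    N15: 60+310 = 370 > 150
Round 4 — N15 snaps.
  N15 sheds 370 kN to N18: 370 each.
    N18: 80+370 = 450 > 160
Round 5 — N18 snaps.
  N18 sheds 450 kN: no online neighbours, lost.
No further breaks.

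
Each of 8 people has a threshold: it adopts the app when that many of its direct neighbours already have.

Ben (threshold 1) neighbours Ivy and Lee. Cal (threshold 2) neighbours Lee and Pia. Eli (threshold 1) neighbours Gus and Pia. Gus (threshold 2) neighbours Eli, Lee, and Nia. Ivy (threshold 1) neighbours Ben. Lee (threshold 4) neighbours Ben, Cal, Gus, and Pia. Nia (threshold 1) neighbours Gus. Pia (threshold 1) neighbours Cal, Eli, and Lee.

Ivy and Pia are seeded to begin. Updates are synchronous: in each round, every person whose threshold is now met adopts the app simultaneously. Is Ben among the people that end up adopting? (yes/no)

Round 1 — Ivy, Pia adopt the app (initial).
Round 2 — checking thresholds:
  Ben: 1 of 2 neighbours ≥ 1, adopts the app.
  Cal: 1 of 2 neighbours < 2, not yet.
  Eli: 1 of 2 neighbours ≥ 1, adopts the app.
  Lee: 1 of 4 neighbours < 4, not yet.
Round 3 — no new adoptions; cascade stops.

yes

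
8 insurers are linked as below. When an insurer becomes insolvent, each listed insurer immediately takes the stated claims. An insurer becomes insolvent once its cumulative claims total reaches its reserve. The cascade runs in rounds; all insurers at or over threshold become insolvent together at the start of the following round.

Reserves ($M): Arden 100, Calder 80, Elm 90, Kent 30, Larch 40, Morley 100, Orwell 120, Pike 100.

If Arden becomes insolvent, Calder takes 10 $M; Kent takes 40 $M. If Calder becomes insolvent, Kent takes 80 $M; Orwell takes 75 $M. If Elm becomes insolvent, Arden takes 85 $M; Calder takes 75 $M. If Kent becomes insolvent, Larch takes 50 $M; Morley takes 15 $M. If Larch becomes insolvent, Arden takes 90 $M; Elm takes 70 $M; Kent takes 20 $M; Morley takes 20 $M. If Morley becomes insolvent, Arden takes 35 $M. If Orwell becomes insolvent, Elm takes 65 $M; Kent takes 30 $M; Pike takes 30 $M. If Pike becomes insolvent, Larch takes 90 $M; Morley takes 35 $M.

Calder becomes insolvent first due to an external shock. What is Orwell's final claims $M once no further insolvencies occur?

Round 1 — Calder becomes insolvent (initial).
  Kent: +80 → 80 ≥ 30
  Orwell: +75 → 75 < 120
Round 2 — Kent becomes insolvent.
  Larch: +50 → 50 ≥ 40
  Morley: +15 → 15 < 100
Round 3 — Larch becomes insolvent.
  Arden: +90 → 90 < 100
  Elm: +70 → 70 < 90
  Morley: +20 → 35 < 100
No further insolvencies.

75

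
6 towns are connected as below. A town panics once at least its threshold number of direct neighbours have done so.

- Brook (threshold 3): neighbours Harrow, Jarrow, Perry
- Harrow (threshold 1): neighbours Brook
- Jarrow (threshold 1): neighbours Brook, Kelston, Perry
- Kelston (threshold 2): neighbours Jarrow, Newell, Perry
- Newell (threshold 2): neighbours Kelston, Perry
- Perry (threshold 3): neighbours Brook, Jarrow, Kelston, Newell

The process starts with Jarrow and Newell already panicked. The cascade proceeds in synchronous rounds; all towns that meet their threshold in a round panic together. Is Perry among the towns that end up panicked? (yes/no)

yes

Round 1 — Jarrow, Newell panic (initial).
Round 2 — checking thresholds:
  Brook: 1 of 3 neighbours < 3, not yet.
  Kelston: 2 of 3 neighbours ≥ 2, panics.
  Perry: 2 of 4 neighbours < 3, not yet.
Round 3 — checking thresholds:
  Brook: 1 of 3 neighbours < 3, not yet.
  Perry: 3 of 4 neighbours ≥ 3, panics.
Round 4 — no new panics; cascade stops.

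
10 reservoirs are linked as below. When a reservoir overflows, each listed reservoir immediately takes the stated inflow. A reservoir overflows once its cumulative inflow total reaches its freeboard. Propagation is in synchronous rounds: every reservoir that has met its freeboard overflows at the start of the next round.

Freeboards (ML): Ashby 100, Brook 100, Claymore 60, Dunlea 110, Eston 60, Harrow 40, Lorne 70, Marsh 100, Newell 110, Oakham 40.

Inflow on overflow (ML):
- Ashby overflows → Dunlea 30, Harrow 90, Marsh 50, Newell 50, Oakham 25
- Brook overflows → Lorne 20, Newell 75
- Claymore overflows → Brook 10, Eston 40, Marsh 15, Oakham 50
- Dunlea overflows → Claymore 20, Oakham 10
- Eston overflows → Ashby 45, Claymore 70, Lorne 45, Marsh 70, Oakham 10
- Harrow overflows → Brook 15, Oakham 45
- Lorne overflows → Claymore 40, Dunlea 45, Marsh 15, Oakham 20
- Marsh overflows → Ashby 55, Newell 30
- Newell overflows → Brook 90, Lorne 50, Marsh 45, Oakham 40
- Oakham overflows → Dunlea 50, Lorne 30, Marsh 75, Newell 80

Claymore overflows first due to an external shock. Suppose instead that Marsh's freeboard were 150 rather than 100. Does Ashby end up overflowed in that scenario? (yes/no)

With Marsh's freeboard at 150:
Round 1 — Claymore overflows (initial).
  Brook: +10 → 10 < 100
  Eston: +40 → 40 < 60
  Marsh: +15 → 15 < 150
  Oakham: +50 → 50 ≥ 40
Round 2 — Oakham overflows.
  Dunlea: +50 → 50 < 110
  Lorne: +30 → 30 < 70
  Marsh: +75 → 90 < 150
  Newell: +80 → 80 < 110
No further overflows.

no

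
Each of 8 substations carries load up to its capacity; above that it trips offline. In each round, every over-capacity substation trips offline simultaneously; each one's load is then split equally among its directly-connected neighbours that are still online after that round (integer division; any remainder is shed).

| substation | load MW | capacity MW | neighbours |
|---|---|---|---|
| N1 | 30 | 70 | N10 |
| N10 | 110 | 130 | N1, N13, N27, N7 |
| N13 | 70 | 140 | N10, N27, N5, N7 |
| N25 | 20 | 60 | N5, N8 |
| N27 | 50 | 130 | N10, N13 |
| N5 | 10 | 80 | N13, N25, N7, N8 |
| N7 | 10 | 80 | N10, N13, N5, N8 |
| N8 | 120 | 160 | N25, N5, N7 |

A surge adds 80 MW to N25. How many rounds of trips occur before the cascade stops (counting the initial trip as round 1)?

5

Round 1 — N25 at 100 > 60. N25 trips offline.
  N25 sheds 100 MW to N5, N8: 50 each.
    N5: 10+50 = 60 ≤ 80
    N8: 120+50 = 170 > 160
Round 2 — N8 trips offline.
  N8 sheds 170 MW to N5, N7: 85 each.
    N5: 60+85 = 145 > 80
    N7: 10+85 = 95 > 80
Round 3 — N5, N7 trip offline.
  N5 sheds 145 MW to N13: 145 each.
    N13: 70+145 = 215 > 140
  N7 sheds 95 MW to N10, N13: 47 each (1 lost).
    N10: 110+47 = 157 > 130
    N13: 215+47 = 262 > 140
Round 4 — N10, N13 trip offline.
  N10 sheds 157 MW to N1, N27: 78 each (1 lost).
    N1: 30+78 = 108 > 70
    N27: 50+78 = 128 ≤ 130
  N13 sheds 262 MW to N27: 262 each.
    N27: 128+262 = 390 > 130
Round 5 — N1, N27 trip offline.
  N1 sheds 108 MW: no online neighbours, lost.
  N27 sheds 390 MW: no online neighbours, lost.
No further trips.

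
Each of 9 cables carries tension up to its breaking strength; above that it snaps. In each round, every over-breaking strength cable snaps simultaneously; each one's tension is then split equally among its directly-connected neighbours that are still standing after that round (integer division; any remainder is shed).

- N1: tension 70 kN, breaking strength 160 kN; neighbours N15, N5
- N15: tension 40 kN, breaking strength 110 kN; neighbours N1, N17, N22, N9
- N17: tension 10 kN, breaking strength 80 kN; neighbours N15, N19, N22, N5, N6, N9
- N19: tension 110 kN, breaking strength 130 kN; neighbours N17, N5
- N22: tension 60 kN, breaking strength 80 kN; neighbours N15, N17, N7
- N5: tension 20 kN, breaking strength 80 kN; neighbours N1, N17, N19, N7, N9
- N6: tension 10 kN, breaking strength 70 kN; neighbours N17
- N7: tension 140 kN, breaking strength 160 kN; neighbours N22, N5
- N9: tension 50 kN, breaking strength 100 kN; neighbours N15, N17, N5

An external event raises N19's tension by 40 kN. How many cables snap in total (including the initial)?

8

Round 1 — N19 at 150 > 130. N19 snaps.
  N19 sheds 150 kN to N17, N5: 75 each.
    N17: 10+75 = 85 > 80
    N5: 20+75 = 95 > 80
Round 2 — N17, N5 snap.
  N17 sheds 85 kN to N15, N22, N6, N9: 21 each (1 lost).
    N15: 40+21 = 61 ≤ 110
    N22: 60+21 = 81 > 80
    N6: 10+21 = 31 ≤ 70
    N9: 50+21 = 71 ≤ 100
  N5 sheds 95 kN to N1, N7, N9: 31 each (2 lost).
    N1: 70+31 = 101 ≤ 160
    N7: 140+31 = 171 > 160
    N9: 71+31 = 102 > 100
Round 3 — N22, N7, N9 snap.
  N22 sheds 81 kN to N15: 81 each.
    N15: 61+81 = 142 > 110
  N7 sheds 171 kN: no online neighbours, lost.
  N9 sheds 102 kN to N15: 102 each.
    N15: 142+102 = 244 > 110
Round 4 — N15 snaps.
  N15 sheds 244 kN to N1: 244 each.
    N1: 101+244 = 345 > 160
Round 5 — N1 snaps.
  N1 sheds 345 kN: no online neighbours, lost.
No further breaks.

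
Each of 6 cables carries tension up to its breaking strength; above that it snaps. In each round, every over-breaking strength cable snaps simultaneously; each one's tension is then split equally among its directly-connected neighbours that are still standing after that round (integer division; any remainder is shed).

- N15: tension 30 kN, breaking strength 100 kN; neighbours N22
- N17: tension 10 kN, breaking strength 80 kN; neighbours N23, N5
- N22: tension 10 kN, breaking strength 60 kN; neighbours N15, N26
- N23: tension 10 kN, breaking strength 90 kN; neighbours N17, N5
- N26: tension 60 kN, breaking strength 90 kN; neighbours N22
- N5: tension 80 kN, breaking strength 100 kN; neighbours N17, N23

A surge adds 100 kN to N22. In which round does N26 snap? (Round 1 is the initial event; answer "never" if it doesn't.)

2

Round 1 — N22 at 110 > 60. N22 snaps.
  N22 sheds 110 kN to N15, N26: 55 each.
    N15: 30+55 = 85 ≤ 100
    N26: 60+55 = 115 > 90
Round 2 — N26 snaps.
  N26 sheds 115 kN: no online neighbours, lost.
No further breaks.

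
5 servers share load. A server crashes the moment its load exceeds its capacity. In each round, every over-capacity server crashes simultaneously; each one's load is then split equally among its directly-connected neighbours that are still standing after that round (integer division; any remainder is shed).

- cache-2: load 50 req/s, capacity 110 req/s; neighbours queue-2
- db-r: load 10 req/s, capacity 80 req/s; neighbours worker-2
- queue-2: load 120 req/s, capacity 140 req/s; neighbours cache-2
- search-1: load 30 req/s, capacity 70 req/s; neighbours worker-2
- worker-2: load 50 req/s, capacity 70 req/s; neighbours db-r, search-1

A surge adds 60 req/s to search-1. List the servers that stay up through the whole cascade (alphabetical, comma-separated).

cache-2, queue-2

Round 1 — search-1 at 90 > 70. search-1 crashes.
  search-1 sheds 90 req/s to worker-2: 90 each.
    worker-2: 50+90 = 140 > 70
Round 2 — worker-2 crashes.
  worker-2 sheds 140 req/s to db-r: 140 each.
    db-r: 10+140 = 150 > 80
Round 3 — db-r crashes.
  db-r sheds 150 req/s: no online neighbours, lost.
No further crashes.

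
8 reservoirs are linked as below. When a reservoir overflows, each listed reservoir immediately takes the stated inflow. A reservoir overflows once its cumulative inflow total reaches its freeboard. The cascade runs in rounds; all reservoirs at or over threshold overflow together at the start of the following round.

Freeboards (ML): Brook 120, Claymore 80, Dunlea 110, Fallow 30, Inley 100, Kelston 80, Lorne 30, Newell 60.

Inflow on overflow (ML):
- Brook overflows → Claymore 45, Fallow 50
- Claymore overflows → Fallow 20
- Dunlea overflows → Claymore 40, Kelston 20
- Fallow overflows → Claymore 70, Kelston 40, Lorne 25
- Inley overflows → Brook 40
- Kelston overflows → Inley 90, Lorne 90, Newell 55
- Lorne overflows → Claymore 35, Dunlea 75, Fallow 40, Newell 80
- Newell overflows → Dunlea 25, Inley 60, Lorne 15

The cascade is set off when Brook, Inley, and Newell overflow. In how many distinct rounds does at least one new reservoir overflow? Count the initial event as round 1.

Round 1 — Brook, Inley, Newell overflow (initial).
  Claymore: +45 → 45 < 80
  Dunlea: +25 → 25 < 110
  Fallow: +50 → 50 ≥ 30
  Lorne: +15 → 15 < 30
Round 2 — Fallow overflows.
  Claymore: +70 → 115 ≥ 80
  Kelston: +40 → 40 < 80
  Lorne: +25 → 40 ≥ 30
Round 3 — Claymore, Lorne overflow.
  Dunlea: +75 → 100 < 110
No further overflows.

3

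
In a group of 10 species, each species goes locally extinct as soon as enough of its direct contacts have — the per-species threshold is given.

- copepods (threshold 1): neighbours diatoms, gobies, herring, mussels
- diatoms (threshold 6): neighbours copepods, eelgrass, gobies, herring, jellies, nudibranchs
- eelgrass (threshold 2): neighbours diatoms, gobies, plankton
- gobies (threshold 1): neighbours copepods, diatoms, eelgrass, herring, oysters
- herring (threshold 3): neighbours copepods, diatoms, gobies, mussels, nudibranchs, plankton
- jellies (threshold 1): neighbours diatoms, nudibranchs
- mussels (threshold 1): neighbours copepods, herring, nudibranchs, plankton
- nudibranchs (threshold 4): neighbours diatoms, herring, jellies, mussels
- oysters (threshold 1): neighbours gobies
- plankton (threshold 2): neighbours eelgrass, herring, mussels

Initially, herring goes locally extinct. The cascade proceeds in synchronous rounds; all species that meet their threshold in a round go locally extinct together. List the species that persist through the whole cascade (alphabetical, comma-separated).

Round 1 — herring goes locally extinct (initial).
Round 2 — checking thresholds:
  copepods: 1 of 4 neighbours ≥ 1, goes locally extinct.
  diatoms: 1 of 6 neighbours < 6, not yet.
  gobies: 1 of 5 neighbours ≥ 1, goes locally extinct.
  mussels: 1 of 4 neighbours ≥ 1, goes locally extinct.
  nudibranchs: 1 of 4 neighbours < 4, not yet.
  plankton: 1 of 3 neighbours < 2, not yet.
Round 3 — checking thresholds:
  diatoms: 3 of 6 neighbours < 6, not yet.
  eelgrass: 1 of 3 neighbours < 2, not yet.
  nudibranchs: 2 of 4 neighbours < 4, not yet.
  oysters: 1 of 1 neighbours ≥ 1, goes locally extinct.
  plankton: 2 of 3 neighbours ≥ 2, goes locally extinct.
Round 4 — checking thresholds:
  diatoms: 3 of 6 neighbours < 6, not yet.
  eelgrass: 2 of 3 neighbours ≥ 2, goes locally extinct.
  nudibranchs: 2 of 4 neighbours < 4, not yet.
Round 5 — no new extinctions; cascade stops.

diatoms, jellies, nudibranchs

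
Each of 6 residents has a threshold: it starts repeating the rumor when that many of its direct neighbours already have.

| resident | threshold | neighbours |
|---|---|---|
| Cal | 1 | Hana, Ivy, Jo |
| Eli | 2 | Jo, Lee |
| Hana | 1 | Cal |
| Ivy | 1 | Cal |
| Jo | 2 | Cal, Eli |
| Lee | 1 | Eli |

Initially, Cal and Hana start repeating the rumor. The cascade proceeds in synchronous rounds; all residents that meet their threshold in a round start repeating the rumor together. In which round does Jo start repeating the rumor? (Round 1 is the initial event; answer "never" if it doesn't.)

Round 1 — Cal, Hana start repeating the rumor (initial).
Round 2 — checking thresholds:
  Ivy: 1 of 1 neighbours ≥ 1, starts repeating the rumor.
  Jo: 1 of 2 neighbours < 2, holds.
Round 3 — no new spreads; cascade stops.

never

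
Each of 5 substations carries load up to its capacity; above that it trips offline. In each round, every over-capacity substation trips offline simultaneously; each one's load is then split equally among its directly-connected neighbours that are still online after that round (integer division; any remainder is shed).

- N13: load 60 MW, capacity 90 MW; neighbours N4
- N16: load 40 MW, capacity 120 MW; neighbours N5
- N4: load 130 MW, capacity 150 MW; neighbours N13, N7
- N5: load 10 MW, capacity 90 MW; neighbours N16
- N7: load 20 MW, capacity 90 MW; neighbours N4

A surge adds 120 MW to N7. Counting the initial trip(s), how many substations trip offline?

3

Round 1 — N7 at 140 > 90. N7 trips offline.
  N7 sheds 140 MW to N4: 140 each.
    N4: 130+140 = 270 > 150
Round 2 — N4 trips offline.
  N4 sheds 270 MW to N13: 270 each.
    N13: 60+270 = 330 > 90
Round 3 — N13 trips offline.
  N13 sheds 330 MW: no online neighbours, lost.
No further trips.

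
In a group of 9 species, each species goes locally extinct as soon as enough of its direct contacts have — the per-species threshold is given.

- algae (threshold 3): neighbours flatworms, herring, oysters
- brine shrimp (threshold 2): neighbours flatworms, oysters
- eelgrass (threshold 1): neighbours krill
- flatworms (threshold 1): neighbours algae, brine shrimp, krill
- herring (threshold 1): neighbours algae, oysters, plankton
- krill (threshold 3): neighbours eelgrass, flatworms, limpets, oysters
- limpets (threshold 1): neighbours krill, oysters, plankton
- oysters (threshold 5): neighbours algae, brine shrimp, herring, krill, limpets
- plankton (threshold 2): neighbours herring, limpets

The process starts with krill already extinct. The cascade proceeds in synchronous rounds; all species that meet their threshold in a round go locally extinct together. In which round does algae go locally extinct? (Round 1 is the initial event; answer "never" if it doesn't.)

Round 1 — krill goes locally extinct (initial).
Round 2 — checking thresholds:
  eelgrass: 1 of 1 neighbours ≥ 1, goes locally extinct.
  flatworms: 1 of 3 neighbours ≥ 1, goes locally extinct.
  limpets: 1 of 3 neighbours ≥ 1, goes locally extinct.
  oysters: 1 of 5 neighbours < 5, not yet.
Round 3 — no new extinctions; cascade stops.

never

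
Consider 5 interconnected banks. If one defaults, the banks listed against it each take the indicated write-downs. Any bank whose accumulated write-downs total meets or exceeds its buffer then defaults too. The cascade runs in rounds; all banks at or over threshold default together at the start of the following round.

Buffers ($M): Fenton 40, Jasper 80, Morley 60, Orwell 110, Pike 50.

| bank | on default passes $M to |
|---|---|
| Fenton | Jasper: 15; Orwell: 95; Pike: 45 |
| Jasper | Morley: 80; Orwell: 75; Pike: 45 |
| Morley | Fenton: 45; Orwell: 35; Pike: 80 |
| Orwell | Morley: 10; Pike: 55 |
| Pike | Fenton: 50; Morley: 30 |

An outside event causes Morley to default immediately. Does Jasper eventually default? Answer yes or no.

Round 1 — Morley defaults (initial).
  Fenton: +45 → 45 ≥ 40
  Orwell: +35 → 35 < 110
  Pike: +80 → 80 ≥ 50
Round 2 — Fenton, Pike default.
  Jasper: +15 → 15 < 80
  Orwell: +95 → 130 ≥ 110
Round 3 — Orwell defaults.
No further defaults.

no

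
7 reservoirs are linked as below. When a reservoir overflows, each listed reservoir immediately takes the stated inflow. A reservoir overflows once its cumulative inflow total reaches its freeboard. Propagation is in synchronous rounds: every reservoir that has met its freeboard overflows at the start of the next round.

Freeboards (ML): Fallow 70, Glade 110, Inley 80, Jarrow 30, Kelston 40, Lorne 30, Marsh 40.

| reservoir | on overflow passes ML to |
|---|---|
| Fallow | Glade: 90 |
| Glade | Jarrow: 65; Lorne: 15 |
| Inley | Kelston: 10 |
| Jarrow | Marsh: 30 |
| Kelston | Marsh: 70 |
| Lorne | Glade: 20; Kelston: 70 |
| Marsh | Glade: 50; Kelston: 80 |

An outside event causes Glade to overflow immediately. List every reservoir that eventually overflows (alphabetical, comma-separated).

Round 1 — Glade overflows (initial).
  Jarrow: +65 → 65 ≥ 30
  Lorne: +15 → 15 < 30
Round 2 — Jarrow overflows.
  Marsh: +30 → 30 < 40
No further overflows.

Glade, Jarrow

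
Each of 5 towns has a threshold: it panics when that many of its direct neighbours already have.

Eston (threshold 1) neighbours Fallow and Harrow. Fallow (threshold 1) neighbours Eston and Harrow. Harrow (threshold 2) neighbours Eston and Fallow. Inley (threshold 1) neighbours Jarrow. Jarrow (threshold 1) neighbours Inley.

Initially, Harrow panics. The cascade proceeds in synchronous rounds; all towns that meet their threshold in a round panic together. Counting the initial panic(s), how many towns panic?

3

Round 1 — Harrow panics (initial).
Round 2 — checking thresholds:
  Eston: 1 of 2 neighbours ≥ 1, panics.
  Fallow: 1 of 2 neighbours ≥ 1, panics.
Round 3 — no new panics; cascade stops.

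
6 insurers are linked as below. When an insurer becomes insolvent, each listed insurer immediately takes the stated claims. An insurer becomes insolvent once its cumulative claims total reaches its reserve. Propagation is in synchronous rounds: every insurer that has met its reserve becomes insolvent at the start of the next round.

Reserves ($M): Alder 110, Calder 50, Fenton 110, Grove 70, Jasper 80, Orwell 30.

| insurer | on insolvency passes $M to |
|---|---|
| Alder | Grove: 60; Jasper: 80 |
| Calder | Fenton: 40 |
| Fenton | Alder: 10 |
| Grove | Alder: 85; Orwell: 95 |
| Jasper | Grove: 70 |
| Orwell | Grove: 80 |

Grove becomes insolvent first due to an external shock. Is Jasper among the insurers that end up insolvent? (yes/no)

Round 1 — Grove becomes insolvent (initial).
  Alder: +85 → 85 < 110
  Orwell: +95 → 95 ≥ 30
Round 2 — Orwell becomes insolvent.
No further insolvencies.

no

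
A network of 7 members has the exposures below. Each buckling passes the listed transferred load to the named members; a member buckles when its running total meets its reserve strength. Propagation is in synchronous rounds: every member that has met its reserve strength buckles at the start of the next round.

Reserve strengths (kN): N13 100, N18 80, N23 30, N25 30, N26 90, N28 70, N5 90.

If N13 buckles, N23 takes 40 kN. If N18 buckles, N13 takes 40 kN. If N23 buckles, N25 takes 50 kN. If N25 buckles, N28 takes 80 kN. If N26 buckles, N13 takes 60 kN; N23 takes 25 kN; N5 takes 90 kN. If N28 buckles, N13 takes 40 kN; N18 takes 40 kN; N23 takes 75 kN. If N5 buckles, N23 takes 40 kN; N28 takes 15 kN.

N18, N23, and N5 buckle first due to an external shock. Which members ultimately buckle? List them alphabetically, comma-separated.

N18, N23, N25, N28, N5

Round 1 — N18, N23, N5 buckle (initial).
  N13: +40 → 40 < 100
  N25: +50 → 50 ≥ 30
  N28: +15 → 15 < 70
Round 2 — N25 buckles.
  N28: +80 → 95 ≥ 70
Round 3 — N28 buckles.
  N13: +40 → 80 < 100
No further bucklings.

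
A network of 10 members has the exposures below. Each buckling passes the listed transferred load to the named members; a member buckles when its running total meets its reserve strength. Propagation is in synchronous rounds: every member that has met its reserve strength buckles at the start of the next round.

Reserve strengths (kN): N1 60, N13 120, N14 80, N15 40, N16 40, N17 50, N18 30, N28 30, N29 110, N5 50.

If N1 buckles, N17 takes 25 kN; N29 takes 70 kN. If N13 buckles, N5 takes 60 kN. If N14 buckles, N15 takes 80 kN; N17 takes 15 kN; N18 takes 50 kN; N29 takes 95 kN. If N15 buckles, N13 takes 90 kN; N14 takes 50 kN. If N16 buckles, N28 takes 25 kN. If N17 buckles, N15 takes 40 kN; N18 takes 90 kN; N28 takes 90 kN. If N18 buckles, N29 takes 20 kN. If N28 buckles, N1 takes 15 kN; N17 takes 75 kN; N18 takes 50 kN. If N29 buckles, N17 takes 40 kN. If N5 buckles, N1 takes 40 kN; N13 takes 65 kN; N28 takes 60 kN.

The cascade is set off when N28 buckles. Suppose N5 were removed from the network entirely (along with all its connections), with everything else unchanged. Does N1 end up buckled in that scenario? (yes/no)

With N5 removed:
Round 1 — N28 buckles (initial).
  N1: +15 → 15 < 60
  N17: +75 → 75 ≥ 50
  N18: +50 → 50 ≥ 30
Round 2 — N17, N18 buckle.
  N15: +40 → 40 ≥ 40
  N29: +20 → 20 < 110
Round 3 — N15 buckles.
  N13: +90 → 90 < 120
  N14: +50 → 50 < 80
No further bucklings.

no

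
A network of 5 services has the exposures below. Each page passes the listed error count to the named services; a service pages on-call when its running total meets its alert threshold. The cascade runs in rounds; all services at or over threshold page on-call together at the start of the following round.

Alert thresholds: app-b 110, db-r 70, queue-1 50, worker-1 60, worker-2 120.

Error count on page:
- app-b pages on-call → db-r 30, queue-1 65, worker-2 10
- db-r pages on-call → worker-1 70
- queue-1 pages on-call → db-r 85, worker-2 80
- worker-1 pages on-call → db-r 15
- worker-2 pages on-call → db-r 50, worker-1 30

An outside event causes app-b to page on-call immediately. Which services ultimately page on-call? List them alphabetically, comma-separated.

Round 1 — app-b pages on-call (initial).
  db-r: +30 → 30 < 70
  queue-1: +65 → 65 ≥ 50
  worker-2: +10 → 10 < 120
Round 2 — queue-1 pages on-call.
  db-r: +85 → 115 ≥ 70
  worker-2: +80 → 90 < 120
Round 3 — db-r pages on-call.
  worker-1: +70 → 70 ≥ 60
Round 4 — worker-1 pages on-call.
No further pages.

app-b, db-r, queue-1, worker-1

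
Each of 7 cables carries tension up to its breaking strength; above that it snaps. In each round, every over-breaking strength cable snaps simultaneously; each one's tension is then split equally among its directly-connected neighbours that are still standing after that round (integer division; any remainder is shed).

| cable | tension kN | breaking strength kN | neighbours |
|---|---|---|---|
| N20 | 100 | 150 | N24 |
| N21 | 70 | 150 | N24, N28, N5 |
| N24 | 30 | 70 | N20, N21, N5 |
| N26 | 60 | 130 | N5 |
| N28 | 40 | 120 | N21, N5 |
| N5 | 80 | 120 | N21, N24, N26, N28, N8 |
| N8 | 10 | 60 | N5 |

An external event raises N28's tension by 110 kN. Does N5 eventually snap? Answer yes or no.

yes

Round 1 — N28 at 150 > 120. N28 snaps.
  N28 sheds 150 kN to N21, N5: 75 each.
    N21: 70+75 = 145 ≤ 150
    N5: 80+75 = 155 > 120
Round 2 — N5 snaps.
  N5 sheds 155 kN to N21, N24, N26, N8: 38 each (3 lost).
    N21: 145+38 = 183 > 150
    N24: 30+38 = 68 ≤ 70
    N26: 60+38 = 98 ≤ 130
    N8: 10+38 = 48 ≤ 60
Round 3 — N21 snaps.
  N21 sheds 183 kN to N24: 183 each.
    N24: 68+183 = 251 > 70
Round 4 — N24 snaps.
  N24 sheds 251 kN to N20: 251 each.
    N20: 100+251 = 351 > 150
Round 5 — N20 snaps.
  N20 sheds 351 kN: no online neighbours, lost.
No further breaks.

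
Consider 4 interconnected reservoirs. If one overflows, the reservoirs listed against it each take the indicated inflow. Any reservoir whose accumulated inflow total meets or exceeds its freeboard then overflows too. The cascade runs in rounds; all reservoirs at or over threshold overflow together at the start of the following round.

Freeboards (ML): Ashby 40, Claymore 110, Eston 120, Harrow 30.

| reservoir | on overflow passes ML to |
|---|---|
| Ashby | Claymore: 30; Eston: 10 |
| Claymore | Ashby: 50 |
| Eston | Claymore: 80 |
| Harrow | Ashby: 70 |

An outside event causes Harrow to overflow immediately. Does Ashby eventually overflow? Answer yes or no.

yes

Round 1 — Harrow overflows (initial).
  Ashby: +70 → 70 ≥ 40
Round 2 — Ashby overflows.
  Claymore: +30 → 30 < 110
  Eston: +10 → 10 < 120
No further overflows.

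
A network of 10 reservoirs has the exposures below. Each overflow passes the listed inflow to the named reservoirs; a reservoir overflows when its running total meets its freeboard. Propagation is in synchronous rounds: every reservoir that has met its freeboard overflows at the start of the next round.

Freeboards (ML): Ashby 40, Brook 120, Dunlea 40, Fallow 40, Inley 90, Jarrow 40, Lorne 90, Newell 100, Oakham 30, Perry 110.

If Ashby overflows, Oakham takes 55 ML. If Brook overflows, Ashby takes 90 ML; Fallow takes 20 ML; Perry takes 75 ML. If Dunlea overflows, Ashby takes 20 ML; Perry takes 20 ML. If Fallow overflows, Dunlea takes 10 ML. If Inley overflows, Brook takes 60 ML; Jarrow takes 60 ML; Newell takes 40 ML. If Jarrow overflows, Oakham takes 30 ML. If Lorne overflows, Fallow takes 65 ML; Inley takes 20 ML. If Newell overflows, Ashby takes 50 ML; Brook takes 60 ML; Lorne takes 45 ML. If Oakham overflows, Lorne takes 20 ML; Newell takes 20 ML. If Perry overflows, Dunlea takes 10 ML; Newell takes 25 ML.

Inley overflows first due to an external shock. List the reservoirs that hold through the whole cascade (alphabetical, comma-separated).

Round 1 — Inley overflows (initial).
  Brook: +60 → 60 < 120
  Jarrow: +60 → 60 ≥ 40
  Newell: +40 → 40 < 100
Round 2 — Jarrow overflows.
  Oakham: +30 → 30 ≥ 30
Round 3 — Oakham overflows.
  Lorne: +20 → 20 < 90
  Newell: +20 → 60 < 100
No further overflows.

Ashby, Brook, Dunlea, Fallow, Lorne, Newell, Perry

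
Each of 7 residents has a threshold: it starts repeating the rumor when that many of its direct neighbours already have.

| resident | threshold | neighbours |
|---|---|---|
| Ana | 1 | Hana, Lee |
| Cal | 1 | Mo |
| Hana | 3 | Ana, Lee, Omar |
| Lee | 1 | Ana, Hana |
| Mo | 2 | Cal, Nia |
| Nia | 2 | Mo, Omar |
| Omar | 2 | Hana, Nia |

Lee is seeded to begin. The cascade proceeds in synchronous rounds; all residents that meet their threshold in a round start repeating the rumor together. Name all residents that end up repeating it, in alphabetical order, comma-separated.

Ana, Lee

Round 1 — Lee starts repeating the rumor (initial).
Round 2 — checking thresholds:
  Ana: 1 of 2 neighbours ≥ 1, starts repeating the rumor.
  Hana: 1 of 3 neighbours < 3, holds.
Round 3 — no new spreads; cascade stops.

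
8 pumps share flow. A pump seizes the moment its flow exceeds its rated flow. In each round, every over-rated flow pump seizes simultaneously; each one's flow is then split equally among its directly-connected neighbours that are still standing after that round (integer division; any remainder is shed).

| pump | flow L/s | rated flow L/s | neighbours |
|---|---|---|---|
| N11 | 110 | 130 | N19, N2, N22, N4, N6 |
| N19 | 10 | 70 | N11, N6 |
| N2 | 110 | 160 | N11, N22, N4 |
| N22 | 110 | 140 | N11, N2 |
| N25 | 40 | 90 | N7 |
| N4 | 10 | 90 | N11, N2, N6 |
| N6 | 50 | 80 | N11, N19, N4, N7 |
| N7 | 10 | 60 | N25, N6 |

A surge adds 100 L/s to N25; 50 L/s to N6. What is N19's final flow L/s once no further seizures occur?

Round 1 — N25 at 140 > 90; N6 at 100 > 80. N25, N6 seize.
  N25 sheds 140 L/s to N7: 140 each.
    N7: 10+140 = 150 > 60
  N6 sheds 100 L/s to N11, N19, N4, N7: 25 each.
    N11: 110+25 = 135 > 130
    N19: 10+25 = 35 ≤ 70
    N4: 10+25 = 35 ≤ 90
    N7: 150+25 = 175 > 60
Round 2 — N11, N7 seize.
  N11 sheds 135 L/s to N19, N2, N22, N4: 33 each (3 lost).
    N19: 35+33 = 68 ≤ 70
    N2: 110+33 = 143 ≤ 160
    N22: 110+33 = 143 > 140
    N4: 35+33 = 68 ≤ 90
  N7 sheds 175 L/s: no online neighbours, lost.
Round 3 — N22 seizes.
  N22 sheds 143 L/s to N2: 143 each.
    N2: 143+143 = 286 > 160
Round 4 — N2 seizes.
  N2 sheds 286 L/s to N4: 286 each.
    N4: 68+286 = 354 > 90
Round 5 — N4 seizes.
  N4 sheds 354 L/s: no online neighbours, lost.
No further seizures.

68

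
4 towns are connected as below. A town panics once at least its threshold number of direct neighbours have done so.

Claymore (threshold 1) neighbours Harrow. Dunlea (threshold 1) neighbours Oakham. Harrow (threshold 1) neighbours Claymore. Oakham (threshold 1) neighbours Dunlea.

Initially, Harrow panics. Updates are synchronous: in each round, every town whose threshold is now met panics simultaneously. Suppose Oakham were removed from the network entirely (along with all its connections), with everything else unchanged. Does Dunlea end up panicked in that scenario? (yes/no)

With Oakham removed:
Round 1 — Harrow panics (initial).
Round 2 — checking thresholds:
  Claymore: 1 of 1 neighbours ≥ 1, panics.
Round 3 — no new panics; cascade stops.

no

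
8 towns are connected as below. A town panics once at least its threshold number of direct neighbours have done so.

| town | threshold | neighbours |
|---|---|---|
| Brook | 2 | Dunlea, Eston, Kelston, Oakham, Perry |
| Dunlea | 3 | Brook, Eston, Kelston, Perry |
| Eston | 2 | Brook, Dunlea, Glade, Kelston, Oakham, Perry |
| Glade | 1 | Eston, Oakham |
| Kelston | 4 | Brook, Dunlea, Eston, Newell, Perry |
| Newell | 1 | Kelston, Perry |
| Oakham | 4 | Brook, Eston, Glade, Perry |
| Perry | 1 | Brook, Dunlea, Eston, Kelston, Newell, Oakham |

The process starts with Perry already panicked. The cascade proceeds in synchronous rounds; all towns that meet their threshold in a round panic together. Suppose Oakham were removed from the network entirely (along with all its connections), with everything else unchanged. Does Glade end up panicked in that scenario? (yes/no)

no

With Oakham removed:
Round 1 — Perry panics (initial).
Round 2 — checking thresholds:
  Brook: 1 of 4 neighbours < 2, below threshold.
  Dunlea: 1 of 4 neighbours < 3, below threshold.
  Eston: 1 of 5 neighbours < 2, below threshold.
  Kelston: 1 of 5 neighbours < 4, below threshold.
  Newell: 1 of 2 neighbours ≥ 1, panics.
Round 3 — no new panics; cascade stops.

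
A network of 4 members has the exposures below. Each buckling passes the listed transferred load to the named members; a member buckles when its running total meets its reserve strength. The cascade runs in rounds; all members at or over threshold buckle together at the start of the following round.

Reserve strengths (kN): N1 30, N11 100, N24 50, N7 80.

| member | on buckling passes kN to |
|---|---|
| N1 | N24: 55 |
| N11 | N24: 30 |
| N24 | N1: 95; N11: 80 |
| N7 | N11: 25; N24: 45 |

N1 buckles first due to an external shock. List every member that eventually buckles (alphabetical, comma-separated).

Round 1 — N1 buckles (initial).
  N24: +55 → 55 ≥ 50
Round 2 — N24 buckles.
  N11: +80 → 80 < 100
No further bucklings.

N1, N24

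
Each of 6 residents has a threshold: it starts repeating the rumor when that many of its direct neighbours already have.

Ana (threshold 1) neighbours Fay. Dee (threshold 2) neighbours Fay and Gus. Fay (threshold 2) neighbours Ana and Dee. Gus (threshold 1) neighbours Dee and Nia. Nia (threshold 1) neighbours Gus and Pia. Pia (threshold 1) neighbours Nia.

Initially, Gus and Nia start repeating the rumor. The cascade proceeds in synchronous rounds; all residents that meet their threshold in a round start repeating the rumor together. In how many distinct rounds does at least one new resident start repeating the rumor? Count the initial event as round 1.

2

Round 1 — Gus, Nia start repeating the rumor (initial).
Round 2 — checking thresholds:
  Dee: 1 of 2 neighbours < 2, below threshold.
  Pia: 1 of 1 neighbours ≥ 1, starts repeating the rumor.
Round 3 — no new spreads; cascade stops.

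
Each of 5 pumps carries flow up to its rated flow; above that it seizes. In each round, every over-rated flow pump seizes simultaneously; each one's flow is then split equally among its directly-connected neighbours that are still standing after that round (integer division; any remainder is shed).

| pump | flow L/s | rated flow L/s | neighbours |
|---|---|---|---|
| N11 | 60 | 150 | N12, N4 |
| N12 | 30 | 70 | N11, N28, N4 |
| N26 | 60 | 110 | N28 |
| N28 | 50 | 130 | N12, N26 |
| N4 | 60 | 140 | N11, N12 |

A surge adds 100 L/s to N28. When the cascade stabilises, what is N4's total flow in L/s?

112

Round 1 — N28 at 150 > 130. N28 seizes.
  N28 sheds 150 L/s to N12, N26: 75 each.
    N12: 30+75 = 105 > 70
    N26: 60+75 = 135 > 110
Round 2 — N12, N26 seize.
  N12 sheds 105 L/s to N11, N4: 52 each (1 lost).
    N11: 60+52 = 112 ≤ 150
    N4: 60+52 = 112 ≤ 140
  N26 sheds 135 L/s: no online neighbours, lost.
No further seizures.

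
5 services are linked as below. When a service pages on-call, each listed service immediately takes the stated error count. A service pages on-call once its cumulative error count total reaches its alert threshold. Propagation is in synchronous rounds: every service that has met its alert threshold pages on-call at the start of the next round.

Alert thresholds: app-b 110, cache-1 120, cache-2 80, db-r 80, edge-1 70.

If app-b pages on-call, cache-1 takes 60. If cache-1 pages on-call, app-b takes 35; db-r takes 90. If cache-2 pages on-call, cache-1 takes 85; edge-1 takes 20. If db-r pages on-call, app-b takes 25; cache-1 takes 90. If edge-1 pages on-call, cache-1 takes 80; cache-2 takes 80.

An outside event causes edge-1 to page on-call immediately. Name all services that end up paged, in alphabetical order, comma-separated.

cache-1, cache-2, db-r, edge-1

Round 1 — edge-1 pages on-call (initial).
  cache-1: +80 → 80 < 120
  cache-2: +80 → 80 ≥ 80
Round 2 — cache-2 pages on-call.
  cache-1: +85 → 165 ≥ 120
Round 3 — cache-1 pages on-call.
  app-b: +35 → 35 < 110
  db-r: +90 → 90 ≥ 80
Round 4 — db-r pages on-call.
  app-b: +25 → 60 < 110
No further pages.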